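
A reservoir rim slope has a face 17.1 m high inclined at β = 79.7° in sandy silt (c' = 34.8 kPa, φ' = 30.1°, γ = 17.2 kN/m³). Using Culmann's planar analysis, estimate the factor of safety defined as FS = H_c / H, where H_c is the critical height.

H_c = (4c'/γ) · sinβ cosφ' / [1 − cos(β − φ')]
    = (4·34.8/17.2) · sin79.7°·cos30.1° / [1 − cos49.6°]
    = 8.093 · 0.8512 / 0.3519 = 19.58 m
FS = H_c / H = 19.58 / 17.1 = 1.145

FS = 1.14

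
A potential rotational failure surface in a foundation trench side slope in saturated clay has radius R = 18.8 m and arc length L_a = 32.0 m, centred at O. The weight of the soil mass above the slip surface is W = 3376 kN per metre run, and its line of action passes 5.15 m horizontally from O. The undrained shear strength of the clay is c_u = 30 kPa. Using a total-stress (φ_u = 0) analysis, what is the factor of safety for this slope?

FS = 1.04

Taking moments about the centre O, the resisting moment is provided by the undrained shear strength acting along the arc:
M_R = c_u·L_a·R = 30·32.00·18.8 = 18048.0 kN·m/m
M_D = W·d = 3376·5.15 = 17386.4 kN·m/m
FS = M_R / M_D = 18048.0 / 17386.4 = 1.038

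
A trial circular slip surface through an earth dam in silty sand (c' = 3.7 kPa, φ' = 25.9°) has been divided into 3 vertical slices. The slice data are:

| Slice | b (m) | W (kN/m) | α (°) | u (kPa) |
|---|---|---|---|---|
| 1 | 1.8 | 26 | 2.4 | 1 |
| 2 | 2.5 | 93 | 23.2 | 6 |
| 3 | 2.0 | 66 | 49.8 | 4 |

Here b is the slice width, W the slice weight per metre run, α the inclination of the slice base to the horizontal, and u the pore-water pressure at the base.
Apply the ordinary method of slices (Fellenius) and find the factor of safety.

FS = 1.00

Ordinary method of slices: FS = Σ[c'·Δl_i + (W_i cosα_i − u_i·Δl_i)·tanφ'] / Σ W_i sinα_i, with Δl_i = b_i / cosα_i.
Slice 1: Δl = 1.8/cos2.4° = 1.802 m; N'_1 = 26·cos2.4° − 1·1.802 = 24.2; c'Δl = 6.67; W sinα = 1.1
Slice 2: Δl = 2.5/cos23.2° = 2.720 m; N'_2 = 93·cos23.2° − 6·2.720 = 69.2; c'Δl = 10.06; W sinα = 36.6
Slice 3: Δl = 2.0/cos49.8° = 3.099 m; N'_3 = 66·cos49.8° − 4·3.099 = 30.2; c'Δl = 11.46; W sinα = 50.4
Σc'Δl = 28.2 kN/m; ΣN' = 123.5 kN/m; ΣW sinα = 88.1 kN/m
Resisting = 28.2 + 123.5·tan25.9° = 28.2 + 60.0 = 88.2 kN/m
FS = 88.2 / 88.1 = 1.001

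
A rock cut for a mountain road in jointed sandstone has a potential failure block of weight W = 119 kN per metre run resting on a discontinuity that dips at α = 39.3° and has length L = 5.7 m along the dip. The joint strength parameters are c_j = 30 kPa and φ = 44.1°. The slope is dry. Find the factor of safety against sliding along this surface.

Resolving the block weight along and normal to the plane and applying the Mohr–Coulomb strength on the joint:
N' = W cosα = 119·cos39.3° = 92.1 kN/m
Driving force T = W sinα = 119·sin39.3° = 75.4 kN/m
Resisting force R = c_j·L + N'·tanφ = 30·5.7 + 92.1·tan44.1° = 171.0 + 89.2 = 260.2 kN/m
FS = R / T = 260.2 / 75.4 = 3.453

FS = 3.45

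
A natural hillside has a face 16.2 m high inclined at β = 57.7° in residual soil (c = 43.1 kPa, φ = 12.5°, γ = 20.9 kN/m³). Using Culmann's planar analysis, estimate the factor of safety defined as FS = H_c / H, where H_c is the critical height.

H_c = (4c/γ) · sinβ cosφ / [1 − cos(β − φ)]
    = (4·43.1/20.9) · sin57.7°·cos12.5° / [1 − cos45.2°]
    = 8.249 · 0.8252 / 0.2954 = 23.05 m
FS = H_c / H = 23.05 / 16.2 = 1.423

FS = 1.42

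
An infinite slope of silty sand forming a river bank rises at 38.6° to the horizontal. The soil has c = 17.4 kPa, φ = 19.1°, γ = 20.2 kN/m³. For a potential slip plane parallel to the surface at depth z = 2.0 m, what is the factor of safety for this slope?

For an infinite slope with a slip plane parallel to the surface (no pore pressure): FS = [c + γz cos²β tanφ] / [γz sinβ cosβ].
γz = 20.2·2.0 = 40.40 kN/m²
Numerator = 17.4 + 40.40·cos²38.6°·tan19.1° = 17.4 + 40.40·0.6108·0.3463 = 25.945 kPa
Denominator = 40.40·sin38.6°·cos38.6° = 40.40·0.6239·0.7815 = 19.698 kPa
FS = 25.945 / 19.698 = 1.317

FS = 1.32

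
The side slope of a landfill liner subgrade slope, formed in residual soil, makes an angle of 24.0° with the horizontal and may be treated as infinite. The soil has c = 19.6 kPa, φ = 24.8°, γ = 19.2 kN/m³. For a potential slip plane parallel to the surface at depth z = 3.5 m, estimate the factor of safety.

For an infinite slope with a slip plane parallel to the surface (no pore pressure): FS = [c + γz cos²β tanφ] / [γz sinβ cosβ].
γz = 19.2·3.5 = 67.20 kN/m²
Numerator = 19.6 + 67.20·cos²24.0°·tan24.8° = 19.6 + 67.20·0.8346·0.4621 = 45.514 kPa
Denominator = 67.20·sin24.0°·cos24.0° = 67.20·0.4067·0.9135 = 24.970 kPa
FS = 45.514 / 24.970 = 1.823

FS = 1.82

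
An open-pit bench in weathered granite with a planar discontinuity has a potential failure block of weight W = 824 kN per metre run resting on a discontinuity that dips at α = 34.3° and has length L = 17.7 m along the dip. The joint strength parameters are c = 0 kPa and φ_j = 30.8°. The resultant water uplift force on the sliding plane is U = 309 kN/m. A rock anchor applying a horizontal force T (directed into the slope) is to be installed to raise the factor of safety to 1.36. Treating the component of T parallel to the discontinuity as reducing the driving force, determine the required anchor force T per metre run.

T = 281 kN/m

Resolving forces along and normal to the sliding plane, with the horizontal anchor force T adding T·sinα to the effective normal force and T·cosα acting up the plane against the driving force:
FS = [cL + (W cosα − U + T sinα) tanφ_j] / [W sinα − T cosα]
Without the anchor: N' = 371.7 kN/m, driving T_d = 464.3 kN/m, resisting R = 0·17.7 + 371.7·tan30.8° = 221.6 kN/m, FS = 0.48.
Setting FS = 1.36 and solving for T:
1.36·(464.3 − T cos34.3°) = 221.6 + T sin34.3°·tan30.8°
T·(sin34.3°·tan30.8° + 1.36·cos34.3°) = 1.36·464.3 − 221.6
T·(0.5635·0.5961 + 1.36·0.8261) = 631.5 − 221.6 = 409.9
T·1.4594 = 409.9
T = 280.9 kN/m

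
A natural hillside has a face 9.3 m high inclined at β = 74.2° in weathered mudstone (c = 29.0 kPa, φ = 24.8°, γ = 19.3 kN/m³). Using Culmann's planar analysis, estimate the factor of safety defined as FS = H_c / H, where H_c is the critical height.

H_c = (4c/γ) · sinβ cosφ / [1 − cos(β − φ)]
    = (4·29.0/19.3) · sin74.2°·cos24.8° / [1 − cos49.4°]
    = 6.010 · 0.8735 / 0.3492 = 15.03 m
FS = H_c / H = 15.03 / 9.3 = 1.616

FS = 1.62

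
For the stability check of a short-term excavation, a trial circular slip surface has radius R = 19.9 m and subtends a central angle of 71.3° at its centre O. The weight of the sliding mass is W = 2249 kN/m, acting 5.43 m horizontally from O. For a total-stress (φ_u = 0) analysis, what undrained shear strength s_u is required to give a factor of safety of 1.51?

FS = s_u·L_a·R / (W·d), so s_u = FS·W·d / (L_a·R).
Arc length L_a = R·θ = 19.9·(71.3°·π/180) = 19.9·1.2444 = 24.76 m
s_u = 1.51·2249·5.43 / (24.76·19.9) = 18440.2 / 492.80 = 37.42 kPa

s_u = 37.4 kPa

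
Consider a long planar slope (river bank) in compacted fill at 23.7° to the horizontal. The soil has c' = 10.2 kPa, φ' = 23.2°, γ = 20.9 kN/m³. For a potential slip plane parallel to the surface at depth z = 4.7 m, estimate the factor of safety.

FS = 1.26

For an infinite slope with a slip plane parallel to the surface (no pore pressure): FS = [c' + γz cos²β tanφ'] / [γz sinβ cosβ].
γz = 20.9·4.7 = 98.23 kN/m²
Numerator = 10.2 + 98.23·cos²23.7°·tan23.2° = 10.2 + 98.23·0.8384·0.4286 = 45.499 kPa
Denominator = 98.23·sin23.7°·cos23.7° = 98.23·0.4019·0.9157 = 36.153 kPa
FS = 45.499 / 36.153 = 1.259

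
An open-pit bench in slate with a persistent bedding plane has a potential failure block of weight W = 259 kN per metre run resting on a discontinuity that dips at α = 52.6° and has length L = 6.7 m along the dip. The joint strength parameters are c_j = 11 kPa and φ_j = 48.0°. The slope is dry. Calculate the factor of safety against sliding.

Resolving the block weight along and normal to the plane and applying the Mohr–Coulomb strength on the joint:
N' = W cosα = 259·cos52.6° = 157.3 kN/m
Driving force T = W sinα = 259·sin52.6° = 205.8 kN/m
Resisting force R = c_j·L + N'·tanφ_j = 11·6.7 + 157.3·tan48.0° = 73.7 + 174.7 = 248.4 kN/m
FS = R / T = 248.4 / 205.8 = 1.207

FS = 1.21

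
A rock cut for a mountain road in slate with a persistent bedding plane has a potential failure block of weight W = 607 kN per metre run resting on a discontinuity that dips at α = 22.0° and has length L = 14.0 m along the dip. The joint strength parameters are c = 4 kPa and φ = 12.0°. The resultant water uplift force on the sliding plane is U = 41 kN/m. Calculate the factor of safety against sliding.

FS = 0.73

Resolving the block weight along and normal to the plane and applying the Mohr–Coulomb strength on the joint:
N' = W cosα − U = 607·cos22.0° − 41 = 521.8 kN/m
Driving force T = W sinα = 607·sin22.0° = 227.4 kN/m
Resisting force R = c·L + N'·tanφ = 4·14.0 + 521.8·tan12.0° = 56.0 + 110.9 = 166.9 kN/m
FS = R / T = 166.9 / 227.4 = 0.734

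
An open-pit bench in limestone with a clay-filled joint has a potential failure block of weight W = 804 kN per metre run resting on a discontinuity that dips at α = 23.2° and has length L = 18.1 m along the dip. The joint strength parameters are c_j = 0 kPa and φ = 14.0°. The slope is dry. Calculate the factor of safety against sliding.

Resolving the block weight along and normal to the plane and applying the Mohr–Coulomb strength on the joint:
N' = W cosα = 804·cos23.2° = 739.0 kN/m
Driving force T = W sinα = 804·sin23.2° = 316.7 kN/m
Resisting force R = c_j·L + N'·tanφ = 0·18.1 + 739.0·tan14.0° = 0.0 + 184.2 = 184.2 kN/m
FS = R / T = 184.2 / 316.7 = 0.582

FS = 0.58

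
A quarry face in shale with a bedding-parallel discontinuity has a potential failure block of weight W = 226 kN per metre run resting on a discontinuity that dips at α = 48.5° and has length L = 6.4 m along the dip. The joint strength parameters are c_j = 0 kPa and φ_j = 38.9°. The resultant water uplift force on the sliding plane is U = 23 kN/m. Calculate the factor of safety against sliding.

FS = 0.60

Resolving the block weight along and normal to the plane and applying the Mohr–Coulomb strength on the joint:
N' = W cosα − U = 226·cos48.5° − 23 = 126.8 kN/m
Driving force T = W sinα = 226·sin48.5° = 169.3 kN/m
Resisting force R = c_j·L + N'·tanφ_j = 0·6.4 + 126.8·tan38.9° = 0.0 + 102.3 = 102.3 kN/m
FS = R / T = 102.3 / 169.3 = 0.604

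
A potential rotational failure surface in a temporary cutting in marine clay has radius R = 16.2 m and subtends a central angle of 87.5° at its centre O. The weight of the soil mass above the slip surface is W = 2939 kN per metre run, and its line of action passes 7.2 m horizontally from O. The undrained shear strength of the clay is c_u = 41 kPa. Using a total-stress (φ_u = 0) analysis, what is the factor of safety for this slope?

FS = 0.78

Taking moments about the centre O, the resisting moment is provided by the undrained shear strength acting along the arc:
Arc length L_a = R·θ = 16.2·(87.5°·π/180) = 16.2·1.5272 = 24.74 m
M_R = c_u·L_a·R = 41·24.74·16.2 = 16432.3 kN·m/m
M_D = W·d = 2939·7.2 = 21160.8 kN·m/m
FS = M_R / M_D = 16432.3 / 21160.8 = 0.777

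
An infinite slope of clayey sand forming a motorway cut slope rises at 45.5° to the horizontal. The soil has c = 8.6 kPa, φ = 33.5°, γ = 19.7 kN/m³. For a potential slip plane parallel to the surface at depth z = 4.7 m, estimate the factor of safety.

For an infinite slope with a slip plane parallel to the surface (no pore pressure): FS = [c + γz cos²β tanφ] / [γz sinβ cosβ].
γz = 19.7·4.7 = 92.59 kN/m²
Numerator = 8.6 + 92.59·cos²45.5°·tan33.5° = 8.6 + 92.59·0.4913·0.6619 = 38.707 kPa
Denominator = 92.59·sin45.5°·cos45.5° = 92.59·0.7133·0.7009 = 46.288 kPa
FS = 38.707 / 46.288 = 0.836

FS = 0.84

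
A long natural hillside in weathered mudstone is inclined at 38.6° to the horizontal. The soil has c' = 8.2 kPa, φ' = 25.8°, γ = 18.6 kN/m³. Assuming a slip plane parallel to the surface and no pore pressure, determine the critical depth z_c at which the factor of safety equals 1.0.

Setting FS = 1.00 in FS = [c' + γz cos²β tanφ'] / [γz sinβ cosβ] and solving for z:
z = c' / [γ cosβ (FS·sinβ − cosβ·tanφ')]
  = 8.2 / [18.6·cos38.6°·(1.00·sin38.6° − cos38.6°·tan25.8°)]
  = 8.2 / [18.6·0.7815·(1.00·0.6239 − 0.7815·0.4834)]
  = 8.2 / 3.5771 = 2.292 m

z_c = 2.29 m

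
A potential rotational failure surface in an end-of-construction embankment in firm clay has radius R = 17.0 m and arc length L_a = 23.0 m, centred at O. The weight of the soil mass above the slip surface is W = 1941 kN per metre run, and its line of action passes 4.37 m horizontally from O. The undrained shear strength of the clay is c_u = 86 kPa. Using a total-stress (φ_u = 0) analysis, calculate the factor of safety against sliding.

FS = 3.96

Taking moments about the centre O, the resisting moment is provided by the undrained shear strength acting along the arc:
M_R = c_u·L_a·R = 86·23.00·17.0 = 33626.0 kN·m/m
M_D = W·d = 1941·4.37 = 8482.2 kN·m/m
FS = M_R / M_D = 33626.0 / 8482.2 = 3.964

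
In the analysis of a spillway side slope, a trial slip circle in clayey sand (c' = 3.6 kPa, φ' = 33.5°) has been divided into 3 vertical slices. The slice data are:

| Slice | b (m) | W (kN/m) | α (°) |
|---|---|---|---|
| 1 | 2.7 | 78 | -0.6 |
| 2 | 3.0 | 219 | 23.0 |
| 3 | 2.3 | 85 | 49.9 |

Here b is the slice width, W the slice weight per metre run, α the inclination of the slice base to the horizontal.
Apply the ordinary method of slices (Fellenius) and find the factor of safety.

FS = 1.71

Ordinary method of slices: FS = Σ[c'·Δl_i + (W_i cosα_i)·tanφ'] / Σ W_i sinα_i, with Δl_i = b_i / cosα_i.
Slice 1: Δl = 2.7/cos(-0.6°) = 2.700 m; N'_1 = 78·cos(-0.6°) = 78.0; c'Δl = 9.72; W sinα = -0.8
Slice 2: Δl = 3.0/cos23.0° = 3.259 m; N'_2 = 219·cos23.0° = 201.6; c'Δl = 11.73; W sinα = 85.6
Slice 3: Δl = 2.3/cos49.9° = 3.571 m; N'_3 = 85·cos49.9° = 54.8; c'Δl = 12.85; W sinα = 65.0
Σc'Δl = 34.3 kN/m; ΣN' = 334.3 kN/m; ΣW sinα = 149.8 kN/m
Resisting = 34.3 + 334.3·tan33.5° = 34.3 + 221.3 = 255.6 kN/m
FS = 255.6 / 149.8 = 1.707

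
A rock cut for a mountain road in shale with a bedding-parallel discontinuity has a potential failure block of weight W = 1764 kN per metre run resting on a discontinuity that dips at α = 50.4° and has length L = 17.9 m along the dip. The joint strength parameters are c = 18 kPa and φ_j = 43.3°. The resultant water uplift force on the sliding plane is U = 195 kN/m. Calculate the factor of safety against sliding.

FS = 0.88

Resolving the block weight along and normal to the plane and applying the Mohr–Coulomb strength on the joint:
N' = W cosα − U = 1764·cos50.4° − 195 = 929.4 kN/m
Driving force T = W sinα = 1764·sin50.4° = 1359.2 kN/m
Resisting force R = c·L + N'·tanφ_j = 18·17.9 + 929.4·tan43.3° = 322.2 + 875.8 = 1198.0 kN/m
FS = R / T = 1198.0 / 1359.2 = 0.881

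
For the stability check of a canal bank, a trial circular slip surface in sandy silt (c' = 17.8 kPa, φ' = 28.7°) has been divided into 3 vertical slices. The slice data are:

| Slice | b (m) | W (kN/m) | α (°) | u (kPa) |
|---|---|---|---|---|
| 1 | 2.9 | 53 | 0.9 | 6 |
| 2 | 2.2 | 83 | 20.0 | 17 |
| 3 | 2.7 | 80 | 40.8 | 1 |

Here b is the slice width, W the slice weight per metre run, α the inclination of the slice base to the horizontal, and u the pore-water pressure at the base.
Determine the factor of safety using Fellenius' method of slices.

Ordinary method of slices: FS = Σ[c'·Δl_i + (W_i cosα_i − u_i·Δl_i)·tanφ'] / Σ W_i sinα_i, with Δl_i = b_i / cosα_i.
Slice 1: Δl = 2.9/cos0.9° = 2.900 m; N'_1 = 53·cos0.9° − 6·2.900 = 35.6; c'Δl = 51.63; W sinα = 0.8
Slice 2: Δl = 2.2/cos20.0° = 2.341 m; N'_2 = 83·cos20.0° − 17·2.341 = 38.2; c'Δl = 41.67; W sinα = 28.4
Slice 3: Δl = 2.7/cos40.8° = 3.567 m; N'_3 = 80·cos40.8° − 1·3.567 = 57.0; c'Δl = 63.49; W sinα = 52.3
Σc'Δl = 156.8 kN/m; ΣN' = 130.8 kN/m; ΣW sinα = 81.5 kN/m
Resisting = 156.8 + 130.8·tan28.7° = 156.8 + 71.6 = 228.4 kN/m
FS = 228.4 / 81.5 = 2.803

FS = 2.80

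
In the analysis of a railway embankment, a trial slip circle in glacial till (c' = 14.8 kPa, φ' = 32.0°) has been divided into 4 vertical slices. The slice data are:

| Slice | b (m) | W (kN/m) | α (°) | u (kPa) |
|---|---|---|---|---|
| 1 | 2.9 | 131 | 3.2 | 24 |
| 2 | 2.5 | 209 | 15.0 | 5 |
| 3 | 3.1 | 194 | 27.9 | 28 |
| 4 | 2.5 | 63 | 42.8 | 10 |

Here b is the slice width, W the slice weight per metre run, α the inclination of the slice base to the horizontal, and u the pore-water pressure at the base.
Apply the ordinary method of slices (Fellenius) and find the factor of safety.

Ordinary method of slices: FS = Σ[c'·Δl_i + (W_i cosα_i − u_i·Δl_i)·tanφ'] / Σ W_i sinα_i, with Δl_i = b_i / cosα_i.
Slice 1: Δl = 2.9/cos3.2° = 2.905 m; N'_1 = 131·cos3.2° − 24·2.905 = 61.1; c'Δl = 42.99; W sinα = 7.3
Slice 2: Δl = 2.5/cos15.0° = 2.588 m; N'_2 = 209·cos15.0° − 5·2.588 = 188.9; c'Δl = 38.31; W sinα = 54.1
Slice 3: Δl = 3.1/cos27.9° = 3.508 m; N'_3 = 194·cos27.9° − 28·3.508 = 73.2; c'Δl = 51.91; W sinα = 90.8
Slice 4: Δl = 2.5/cos42.8° = 3.407 m; N'_4 = 63·cos42.8° − 10·3.407 = 12.2; c'Δl = 50.43; W sinα = 42.8
Σc'Δl = 183.6 kN/m; ΣN' = 335.4 kN/m; ΣW sinα = 195.0 kN/m
Resisting = 183.6 + 335.4·tan32.0° = 183.6 + 209.6 = 393.2 kN/m
FS = 393.2 / 195.0 = 2.017

FS = 2.02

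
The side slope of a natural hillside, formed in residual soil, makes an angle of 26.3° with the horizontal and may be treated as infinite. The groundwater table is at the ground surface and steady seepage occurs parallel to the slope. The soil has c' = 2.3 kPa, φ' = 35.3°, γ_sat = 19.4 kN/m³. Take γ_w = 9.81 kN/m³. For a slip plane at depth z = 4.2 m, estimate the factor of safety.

With seepage parallel to the slope and the water table at the surface, the effective normal stress on the slip plane uses the buoyant unit weight γ' = γ_sat − γ_w while the driving shear stress uses γ_sat:
FS = [c' + γ' z cos²β tanφ'] / [γ_sat z sinβ cosβ]
γ' = 19.4 − 9.81 = 9.59 kN/m³
Numerator = 2.3 + 9.59·4.2·cos²26.3°·tan35.3° = 2.3 + 9.59·4.2·0.8037·0.7080 = 25.220 kPa
Denominator = 19.4·4.2·sin26.3°·cos26.3° = 19.4·4.2·0.4431·0.8965 = 32.364 kPa
FS = 25.220 / 32.364 = 0.779

FS = 0.78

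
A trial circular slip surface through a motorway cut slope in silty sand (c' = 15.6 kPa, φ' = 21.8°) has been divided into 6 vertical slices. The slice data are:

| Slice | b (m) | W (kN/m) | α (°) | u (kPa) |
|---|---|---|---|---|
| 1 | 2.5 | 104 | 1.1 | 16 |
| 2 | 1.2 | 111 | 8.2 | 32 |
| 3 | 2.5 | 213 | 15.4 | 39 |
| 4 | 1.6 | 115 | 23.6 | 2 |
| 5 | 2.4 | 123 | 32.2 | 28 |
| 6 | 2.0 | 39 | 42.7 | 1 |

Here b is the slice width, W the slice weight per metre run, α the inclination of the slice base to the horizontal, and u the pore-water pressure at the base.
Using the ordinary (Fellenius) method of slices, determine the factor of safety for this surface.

Ordinary method of slices: FS = Σ[c'·Δl_i + (W_i cosα_i − u_i·Δl_i)·tanφ'] / Σ W_i sinα_i, with Δl_i = b_i / cosα_i.
Slice 1: Δl = 2.5/cos1.1° = 2.500 m; N'_1 = 104·cos1.1° − 16·2.500 = 64.0; c'Δl = 39.01; W sinα = 2.0
Slice 2: Δl = 1.2/cos8.2° = 1.212 m; N'_2 = 111·cos8.2° − 32·1.212 = 71.1; c'Δl = 18.91; W sinα = 15.8
Slice 3: Δl = 2.5/cos15.4° = 2.593 m; N'_3 = 213·cos15.4° − 39·2.593 = 104.2; c'Δl = 40.45; W sinα = 56.6
Slice 4: Δl = 1.6/cos23.6° = 1.746 m; N'_4 = 115·cos23.6° − 2·1.746 = 101.9; c'Δl = 27.24; W sinα = 46.0
Slice 5: Δl = 2.4/cos32.2° = 2.836 m; N'_5 = 123·cos32.2° − 28·2.836 = 24.7; c'Δl = 44.25; W sinα = 65.5
Slice 6: Δl = 2.0/cos42.7° = 2.721 m; N'_6 = 39·cos42.7° − 1·2.721 = 25.9; c'Δl = 42.45; W sinα = 26.4
Σc'Δl = 212.3 kN/m; ΣN' = 391.8 kN/m; ΣW sinα = 212.4 kN/m
Resisting = 212.3 + 391.8·tan21.8° = 212.3 + 156.7 = 369.0 kN/m
FS = 369.0 / 212.4 = 1.737

FS = 1.74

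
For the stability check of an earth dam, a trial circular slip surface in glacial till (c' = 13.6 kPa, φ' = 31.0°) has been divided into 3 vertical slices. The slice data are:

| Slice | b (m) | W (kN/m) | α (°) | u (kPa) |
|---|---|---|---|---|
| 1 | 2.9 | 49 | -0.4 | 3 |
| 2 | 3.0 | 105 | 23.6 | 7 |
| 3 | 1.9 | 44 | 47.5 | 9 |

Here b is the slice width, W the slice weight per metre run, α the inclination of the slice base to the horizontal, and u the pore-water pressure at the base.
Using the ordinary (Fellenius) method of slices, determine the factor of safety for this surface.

FS = 2.61

Ordinary method of slices: FS = Σ[c'·Δl_i + (W_i cosα_i − u_i·Δl_i)·tanφ'] / Σ W_i sinα_i, with Δl_i = b_i / cosα_i.
Slice 1: Δl = 2.9/cos(-0.4°) = 2.900 m; N'_1 = 49·cos(-0.4°) − 3·2.900 = 40.3; c'Δl = 39.44; W sinα = -0.3
Slice 2: Δl = 3.0/cos23.6° = 3.274 m; N'_2 = 105·cos23.6° − 7·3.274 = 73.3; c'Δl = 44.52; W sinα = 42.0
Slice 3: Δl = 1.9/cos47.5° = 2.812 m; N'_3 = 44·cos47.5° − 9·2.812 = 4.4; c'Δl = 38.25; W sinα = 32.4
Σc'Δl = 122.2 kN/m; ΣN' = 118.0 kN/m; ΣW sinα = 74.1 kN/m
Resisting = 122.2 + 118.0·tan31.0° = 122.2 + 70.9 = 193.1 kN/m
FS = 193.1 / 74.1 = 2.605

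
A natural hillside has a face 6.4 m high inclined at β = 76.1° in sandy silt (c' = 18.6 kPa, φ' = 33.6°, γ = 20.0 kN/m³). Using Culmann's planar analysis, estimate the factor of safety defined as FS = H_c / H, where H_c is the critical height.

FS = 1.79

H_c = (4c'/γ) · sinβ cosφ' / [1 − cos(β − φ')]
    = (4·18.6/20.0) · sin76.1°·cos33.6° / [1 − cos42.5°]
    = 3.720 · 0.8085 / 0.2627 = 11.45 m
FS = H_c / H = 11.45 / 6.4 = 1.789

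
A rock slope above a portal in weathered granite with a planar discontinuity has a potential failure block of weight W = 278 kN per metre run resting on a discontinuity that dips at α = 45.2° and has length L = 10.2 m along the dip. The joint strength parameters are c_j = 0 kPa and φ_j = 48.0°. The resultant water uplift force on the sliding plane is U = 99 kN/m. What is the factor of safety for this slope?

Resolving the block weight along and normal to the plane and applying the Mohr–Coulomb strength on the joint:
N' = W cosα − U = 278·cos45.2° − 99 = 96.9 kN/m
Driving force T = W sinα = 278·sin45.2° = 197.3 kN/m
Resisting force R = c_j·L + N'·tanφ_j = 0·10.2 + 96.9·tan48.0° = 0.0 + 107.6 = 107.6 kN/m
FS = R / T = 107.6 / 197.3 = 0.545

FS = 0.55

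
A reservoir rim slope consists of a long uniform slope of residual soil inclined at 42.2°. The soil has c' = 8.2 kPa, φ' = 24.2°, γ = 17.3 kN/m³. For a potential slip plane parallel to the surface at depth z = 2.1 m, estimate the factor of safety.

For an infinite slope with a slip plane parallel to the surface (no pore pressure): FS = [c' + γz cos²β tanφ'] / [γz sinβ cosβ].
γz = 17.3·2.1 = 36.33 kN/m²
Numerator = 8.2 + 36.33·cos²42.2°·tan24.2° = 8.2 + 36.33·0.5488·0.4494 = 17.160 kPa
Denominator = 36.33·sin42.2°·cos42.2° = 36.33·0.6717·0.7408 = 18.078 kPa
FS = 17.160 / 18.078 = 0.949

FS = 0.95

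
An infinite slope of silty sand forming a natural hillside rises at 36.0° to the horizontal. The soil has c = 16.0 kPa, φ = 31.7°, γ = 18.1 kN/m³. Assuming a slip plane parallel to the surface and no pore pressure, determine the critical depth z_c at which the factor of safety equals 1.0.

Setting FS = 1.00 in FS = [c + γz cos²β tanφ] / [γz sinβ cosβ] and solving for z:
z = c / [γ cosβ (FS·sinβ − cosβ·tanφ)]
  = 16.0 / [18.1·cos36.0°·(1.00·sin36.0° − cos36.0°·tan31.7°)]
  = 16.0 / [18.1·0.8090·(1.00·0.5878 − 0.8090·0.6176)]
  = 16.0 / 1.2904 = 12.399 m

z_c = 12.40 m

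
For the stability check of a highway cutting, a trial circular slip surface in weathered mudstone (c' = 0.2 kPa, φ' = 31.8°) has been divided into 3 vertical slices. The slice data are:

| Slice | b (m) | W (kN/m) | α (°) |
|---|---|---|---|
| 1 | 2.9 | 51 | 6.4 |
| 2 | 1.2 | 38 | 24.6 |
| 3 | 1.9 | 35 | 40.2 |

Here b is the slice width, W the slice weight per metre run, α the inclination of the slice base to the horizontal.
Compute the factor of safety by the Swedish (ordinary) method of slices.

Ordinary method of slices: FS = Σ[c'·Δl_i + (W_i cosα_i)·tanφ'] / Σ W_i sinα_i, with Δl_i = b_i / cosα_i.
Slice 1: Δl = 2.9/cos6.4° = 2.918 m; N'_1 = 51·cos6.4° = 50.7; c'Δl = 0.58; W sinα = 5.7
Slice 2: Δl = 1.2/cos24.6° = 1.320 m; N'_2 = 38·cos24.6° = 34.6; c'Δl = 0.26; W sinα = 15.8
Slice 3: Δl = 1.9/cos40.2° = 2.488 m; N'_3 = 35·cos40.2° = 26.7; c'Δl = 0.50; W sinα = 22.6
Σc'Δl = 1.3 kN/m; ΣN' = 112.0 kN/m; ΣW sinα = 44.1 kN/m
Resisting = 1.3 + 112.0·tan31.8° = 1.3 + 69.4 = 70.8 kN/m
FS = 70.8 / 44.1 = 1.605

FS = 1.60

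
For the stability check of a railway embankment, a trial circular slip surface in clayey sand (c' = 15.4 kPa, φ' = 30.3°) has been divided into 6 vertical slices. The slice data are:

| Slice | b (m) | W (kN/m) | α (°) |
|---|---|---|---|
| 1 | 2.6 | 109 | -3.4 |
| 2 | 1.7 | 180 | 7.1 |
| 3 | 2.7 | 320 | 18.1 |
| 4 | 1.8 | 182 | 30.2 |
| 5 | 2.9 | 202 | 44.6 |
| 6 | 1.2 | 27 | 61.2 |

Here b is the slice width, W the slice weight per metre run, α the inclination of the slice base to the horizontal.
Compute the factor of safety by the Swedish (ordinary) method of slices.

FS = 2.08

Ordinary method of slices: FS = Σ[c'·Δl_i + (W_i cosα_i)·tanφ'] / Σ W_i sinα_i, with Δl_i = b_i / cosα_i.
Slice 1: Δl = 2.6/cos(-3.4°) = 2.605 m; N'_1 = 109·cos(-3.4°) = 108.8; c'Δl = 40.11; W sinα = -6.5
Slice 2: Δl = 1.7/cos7.1° = 1.713 m; N'_2 = 180·cos7.1° = 178.6; c'Δl = 26.38; W sinα = 22.2
Slice 3: Δl = 2.7/cos18.1° = 2.841 m; N'_3 = 320·cos18.1° = 304.2; c'Δl = 43.74; W sinα = 99.4
Slice 4: Δl = 1.8/cos30.2° = 2.083 m; N'_4 = 182·cos30.2° = 157.3; c'Δl = 32.07; W sinα = 91.5
Slice 5: Δl = 2.9/cos44.6° = 4.073 m; N'_5 = 202·cos44.6° = 143.8; c'Δl = 62.72; W sinα = 141.8
Slice 6: Δl = 1.2/cos61.2° = 2.491 m; N'_6 = 27·cos61.2° = 13.0; c'Δl = 38.36; W sinα = 23.7
Σc'Δl = 243.4 kN/m; ΣN' = 905.7 kN/m; ΣW sinα = 372.2 kN/m
Resisting = 243.4 + 905.7·tan30.3° = 243.4 + 529.3 = 772.7 kN/m
FS = 772.7 / 372.2 = 2.076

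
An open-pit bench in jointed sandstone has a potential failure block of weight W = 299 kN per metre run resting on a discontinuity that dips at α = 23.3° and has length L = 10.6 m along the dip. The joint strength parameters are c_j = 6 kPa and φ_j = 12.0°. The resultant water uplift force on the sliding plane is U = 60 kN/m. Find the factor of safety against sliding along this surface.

Resolving the block weight along and normal to the plane and applying the Mohr–Coulomb strength on the joint:
N' = W cosα − U = 299·cos23.3° − 60 = 214.6 kN/m
Driving force T = W sinα = 299·sin23.3° = 118.3 kN/m
Resisting force R = c_j·L + N'·tanφ_j = 6·10.6 + 214.6·tan12.0° = 63.6 + 45.6 = 109.2 kN/m
FS = R / T = 109.2 / 118.3 = 0.923

FS = 0.92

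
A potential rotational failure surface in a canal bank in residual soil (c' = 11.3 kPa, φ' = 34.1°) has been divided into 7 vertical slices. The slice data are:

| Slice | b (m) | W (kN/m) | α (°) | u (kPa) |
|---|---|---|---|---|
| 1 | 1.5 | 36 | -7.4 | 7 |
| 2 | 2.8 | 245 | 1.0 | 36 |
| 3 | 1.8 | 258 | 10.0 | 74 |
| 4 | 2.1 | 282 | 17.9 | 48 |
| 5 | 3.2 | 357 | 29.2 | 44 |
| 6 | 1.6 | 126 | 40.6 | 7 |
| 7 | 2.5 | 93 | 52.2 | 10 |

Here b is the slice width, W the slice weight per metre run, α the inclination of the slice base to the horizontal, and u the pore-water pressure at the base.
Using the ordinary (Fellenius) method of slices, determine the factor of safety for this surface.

FS = 1.47

Ordinary method of slices: FS = Σ[c'·Δl_i + (W_i cosα_i − u_i·Δl_i)·tanφ'] / Σ W_i sinα_i, with Δl_i = b_i / cosα_i.
Slice 1: Δl = 1.5/cos(-7.4°) = 1.513 m; N'_1 = 36·cos(-7.4°) − 7·1.513 = 25.1; c'Δl = 17.09; W sinα = -4.6
Slice 2: Δl = 2.8/cos1.0° = 2.800 m; N'_2 = 245·cos1.0° − 36·2.800 = 144.1; c'Δl = 31.64; W sinα = 4.3
Slice 3: Δl = 1.8/cos10.0° = 1.828 m; N'_3 = 258·cos10.0° − 74·1.828 = 118.8; c'Δl = 20.65; W sinα = 44.8
Slice 4: Δl = 2.1/cos17.9° = 2.207 m; N'_4 = 282·cos17.9° − 48·2.207 = 162.4; c'Δl = 24.94; W sinα = 86.7
Slice 5: Δl = 3.2/cos29.2° = 3.666 m; N'_5 = 357·cos29.2° − 44·3.666 = 150.3; c'Δl = 41.42; W sinα = 174.2
Slice 6: Δl = 1.6/cos40.6° = 2.107 m; N'_6 = 126·cos40.6° − 7·2.107 = 80.9; c'Δl = 23.81; W sinα = 82.0
Slice 7: Δl = 2.5/cos52.2° = 4.079 m; N'_7 = 93·cos52.2° − 10·4.079 = 16.2; c'Δl = 46.09; W sinα = 73.5
Σc'Δl = 205.7 kN/m; ΣN' = 698.0 kN/m; ΣW sinα = 460.8 kN/m
Resisting = 205.7 + 698.0·tan34.1° = 205.7 + 472.6 = 678.2 kN/m
FS = 678.2 / 460.8 = 1.472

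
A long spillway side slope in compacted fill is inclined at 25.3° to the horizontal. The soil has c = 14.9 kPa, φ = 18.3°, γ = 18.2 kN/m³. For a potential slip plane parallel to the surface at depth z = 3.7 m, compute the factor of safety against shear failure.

FS = 1.27

For an infinite slope with a slip plane parallel to the surface (no pore pressure): FS = [c + γz cos²β tanφ] / [γz sinβ cosβ].
γz = 18.2·3.7 = 67.34 kN/m²
Numerator = 14.9 + 67.34·cos²25.3°·tan18.3° = 14.9 + 67.34·0.8174·0.3307 = 33.103 kPa
Denominator = 67.34·sin25.3°·cos25.3° = 67.34·0.4274·0.9041 = 26.018 kPa
FS = 33.103 / 26.018 = 1.272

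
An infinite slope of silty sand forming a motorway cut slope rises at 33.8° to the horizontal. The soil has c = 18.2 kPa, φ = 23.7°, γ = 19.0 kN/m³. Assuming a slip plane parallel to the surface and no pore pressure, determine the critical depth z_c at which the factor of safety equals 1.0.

z_c = 6.02 m

Setting FS = 1.00 in FS = [c + γz cos²β tanφ] / [γz sinβ cosβ] and solving for z:
z = c / [γ cosβ (FS·sinβ − cosβ·tanφ)]
  = 18.2 / [19.0·cos33.8°·(1.00·sin33.8° − cos33.8°·tan23.7°)]
  = 18.2 / [19.0·0.8310·(1.00·0.5563 − 0.8310·0.4390)]
  = 18.2 / 3.0238 = 6.019 m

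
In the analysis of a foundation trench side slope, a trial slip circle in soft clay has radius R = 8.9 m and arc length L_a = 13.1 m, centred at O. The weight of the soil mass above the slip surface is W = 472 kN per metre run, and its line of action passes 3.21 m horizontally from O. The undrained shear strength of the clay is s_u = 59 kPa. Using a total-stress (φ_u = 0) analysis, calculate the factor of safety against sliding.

Taking moments about the centre O, the resisting moment is provided by the undrained shear strength acting along the arc:
M_R = s_u·L_a·R = 59·13.10·8.9 = 6878.8 kN·m/m
M_D = W·d = 472·3.21 = 1515.1 kN·m/m
FS = M_R / M_D = 6878.8 / 1515.1 = 4.540

FS = 4.54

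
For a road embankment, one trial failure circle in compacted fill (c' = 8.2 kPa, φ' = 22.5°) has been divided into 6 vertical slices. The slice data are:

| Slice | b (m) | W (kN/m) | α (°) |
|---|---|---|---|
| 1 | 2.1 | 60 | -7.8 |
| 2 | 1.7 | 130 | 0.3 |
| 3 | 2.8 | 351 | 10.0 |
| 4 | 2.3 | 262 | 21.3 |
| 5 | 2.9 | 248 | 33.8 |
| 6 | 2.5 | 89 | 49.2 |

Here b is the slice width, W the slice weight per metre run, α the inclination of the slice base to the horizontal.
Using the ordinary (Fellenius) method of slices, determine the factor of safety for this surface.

Ordinary method of slices: FS = Σ[c'·Δl_i + (W_i cosα_i)·tanφ'] / Σ W_i sinα_i, with Δl_i = b_i / cosα_i.
Slice 1: Δl = 2.1/cos(-7.8°) = 2.120 m; N'_1 = 60·cos(-7.8°) = 59.4; c'Δl = 17.38; W sinα = -8.1
Slice 2: Δl = 1.7/cos0.3° = 1.700 m; N'_2 = 130·cos0.3° = 130.0; c'Δl = 13.94; W sinα = 0.7
Slice 3: Δl = 2.8/cos10.0° = 2.843 m; N'_3 = 351·cos10.0° = 345.7; c'Δl = 23.31; W sinα = 61.0
Slice 4: Δl = 2.3/cos21.3° = 2.469 m; N'_4 = 262·cos21.3° = 244.1; c'Δl = 20.24; W sinα = 95.2
Slice 5: Δl = 2.9/cos33.8° = 3.490 m; N'_5 = 248·cos33.8° = 206.1; c'Δl = 28.62; W sinα = 138.0
Slice 6: Δl = 2.5/cos49.2° = 3.826 m; N'_6 = 89·cos49.2° = 58.2; c'Δl = 31.37; W sinα = 67.4
Σc'Δl = 134.9 kN/m; ΣN' = 1043.5 kN/m; ΣW sinα = 354.0 kN/m
Resisting = 134.9 + 1043.5·tan22.5° = 134.9 + 432.2 = 567.1 kN/m
FS = 567.1 / 354.0 = 1.602

FS = 1.60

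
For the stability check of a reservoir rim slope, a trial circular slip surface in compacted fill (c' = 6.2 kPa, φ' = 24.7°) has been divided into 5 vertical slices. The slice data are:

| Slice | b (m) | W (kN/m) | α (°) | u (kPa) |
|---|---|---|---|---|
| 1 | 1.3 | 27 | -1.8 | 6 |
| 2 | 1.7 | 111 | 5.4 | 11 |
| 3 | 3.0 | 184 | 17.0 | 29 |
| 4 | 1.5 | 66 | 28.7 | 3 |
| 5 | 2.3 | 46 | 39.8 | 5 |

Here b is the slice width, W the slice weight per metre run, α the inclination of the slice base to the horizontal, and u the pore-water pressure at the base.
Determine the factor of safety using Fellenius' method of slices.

Ordinary method of slices: FS = Σ[c'·Δl_i + (W_i cosα_i − u_i·Δl_i)·tanφ'] / Σ W_i sinα_i, with Δl_i = b_i / cosα_i.
Slice 1: Δl = 1.3/cos(-1.8°) = 1.301 m; N'_1 = 27·cos(-1.8°) − 6·1.301 = 19.2; c'Δl = 8.06; W sinα = -0.8
Slice 2: Δl = 1.7/cos5.4° = 1.708 m; N'_2 = 111·cos5.4° − 11·1.708 = 91.7; c'Δl = 10.59; W sinα = 10.4
Slice 3: Δl = 3.0/cos17.0° = 3.137 m; N'_3 = 184·cos17.0° − 29·3.137 = 85.0; c'Δl = 19.45; W sinα = 53.8
Slice 4: Δl = 1.5/cos28.7° = 1.710 m; N'_4 = 66·cos28.7° − 3·1.710 = 52.8; c'Δl = 10.60; W sinα = 31.7
Slice 5: Δl = 2.3/cos39.8° = 2.994 m; N'_5 = 46·cos39.8° − 5·2.994 = 20.4; c'Δl = 18.56; W sinα = 29.4
Σc'Δl = 67.3 kN/m; ΣN' = 269.0 kN/m; ΣW sinα = 124.5 kN/m
Resisting = 67.3 + 269.0·tan24.7° = 67.3 + 123.7 = 191.0 kN/m
FS = 191.0 / 124.5 = 1.534

FS = 1.53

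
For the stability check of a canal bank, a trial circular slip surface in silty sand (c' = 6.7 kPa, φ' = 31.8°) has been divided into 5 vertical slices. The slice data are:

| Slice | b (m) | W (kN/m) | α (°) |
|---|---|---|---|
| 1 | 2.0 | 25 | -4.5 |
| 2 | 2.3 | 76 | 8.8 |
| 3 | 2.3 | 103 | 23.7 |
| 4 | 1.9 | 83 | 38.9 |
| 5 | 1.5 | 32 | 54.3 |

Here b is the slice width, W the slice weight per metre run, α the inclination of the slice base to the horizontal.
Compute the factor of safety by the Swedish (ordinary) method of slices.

Ordinary method of slices: FS = Σ[c'·Δl_i + (W_i cosα_i)·tanφ'] / Σ W_i sinα_i, with Δl_i = b_i / cosα_i.
Slice 1: Δl = 2.0/cos(-4.5°) = 2.006 m; N'_1 = 25·cos(-4.5°) = 24.9; c'Δl = 13.44; W sinα = -2.0
Slice 2: Δl = 2.3/cos8.8° = 2.327 m; N'_2 = 76·cos8.8° = 75.1; c'Δl = 15.59; W sinα = 11.6
Slice 3: Δl = 2.3/cos23.7° = 2.512 m; N'_3 = 103·cos23.7° = 94.3; c'Δl = 16.83; W sinα = 41.4
Slice 4: Δl = 1.9/cos38.9° = 2.441 m; N'_4 = 83·cos38.9° = 64.6; c'Δl = 16.36; W sinα = 52.1
Slice 5: Δl = 1.5/cos54.3° = 2.571 m; N'_5 = 32·cos54.3° = 18.7; c'Δl = 17.22; W sinα = 26.0
Σc'Δl = 79.4 kN/m; ΣN' = 277.6 kN/m; ΣW sinα = 129.2 kN/m
Resisting = 79.4 + 277.6·tan31.8° = 79.4 + 172.1 = 251.6 kN/m
FS = 251.6 / 129.2 = 1.948

FS = 1.95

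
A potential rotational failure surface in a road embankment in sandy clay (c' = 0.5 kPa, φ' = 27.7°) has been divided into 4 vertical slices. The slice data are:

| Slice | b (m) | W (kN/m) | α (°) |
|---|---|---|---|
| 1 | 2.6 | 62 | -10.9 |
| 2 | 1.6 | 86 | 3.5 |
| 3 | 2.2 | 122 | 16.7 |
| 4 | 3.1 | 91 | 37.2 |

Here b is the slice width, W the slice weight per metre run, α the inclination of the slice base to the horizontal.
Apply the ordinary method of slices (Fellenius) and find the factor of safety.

Ordinary method of slices: FS = Σ[c'·Δl_i + (W_i cosα_i)·tanφ'] / Σ W_i sinα_i, with Δl_i = b_i / cosα_i.
Slice 1: Δl = 2.6/cos(-10.9°) = 2.648 m; N'_1 = 62·cos(-10.9°) = 60.9; c'Δl = 1.32; W sinα = -11.7
Slice 2: Δl = 1.6/cos3.5° = 1.603 m; N'_2 = 86·cos3.5° = 85.8; c'Δl = 0.80; W sinα = 5.3
Slice 3: Δl = 2.2/cos16.7° = 2.297 m; N'_3 = 122·cos16.7° = 116.9; c'Δl = 1.15; W sinα = 35.1
Slice 4: Δl = 3.1/cos37.2° = 3.892 m; N'_4 = 91·cos37.2° = 72.5; c'Δl = 1.95; W sinα = 55.0
Σc'Δl = 5.2 kN/m; ΣN' = 336.1 kN/m; ΣW sinα = 83.6 kN/m
Resisting = 5.2 + 336.1·tan27.7° = 5.2 + 176.4 = 181.7 kN/m
FS = 181.7 / 83.6 = 2.173

FS = 2.17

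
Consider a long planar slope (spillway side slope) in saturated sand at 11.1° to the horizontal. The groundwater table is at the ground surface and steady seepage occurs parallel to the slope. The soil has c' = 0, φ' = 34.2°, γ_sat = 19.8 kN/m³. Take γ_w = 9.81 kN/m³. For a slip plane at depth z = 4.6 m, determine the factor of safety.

FS = 1.75

With seepage parallel to the slope and the water table at the surface, the effective normal stress on the slip plane uses the buoyant unit weight γ' = γ_sat − γ_w while the driving shear stress uses γ_sat:
FS = [c' + γ' z cos²β tanφ'] / [γ_sat z sinβ cosβ]
(For c' = 0 this reduces to FS = (γ'/γ_sat)·tanφ'/tanβ.)
γ' = 19.8 − 9.81 = 9.99 kN/m³
Numerator = 0.0 + 9.99·4.6·cos²11.1°·tan34.2° = 0.0 + 9.99·4.6·0.9629·0.6796 = 30.073 kPa
Denominator = 19.8·4.6·sin11.1°·cos11.1° = 19.8·4.6·0.1925·0.9813 = 17.207 kPa
FS = 30.073 / 17.207 = 1.748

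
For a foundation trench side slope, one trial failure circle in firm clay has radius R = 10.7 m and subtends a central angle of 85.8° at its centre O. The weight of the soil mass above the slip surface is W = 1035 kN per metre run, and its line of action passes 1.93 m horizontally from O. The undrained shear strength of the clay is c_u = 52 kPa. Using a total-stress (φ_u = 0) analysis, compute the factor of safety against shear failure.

Taking moments about the centre O, the resisting moment is provided by the undrained shear strength acting along the arc:
Arc length L_a = R·θ = 10.7·(85.8°·π/180) = 10.7·1.4975 = 16.02 m
M_R = c_u·L_a·R = 52·16.02·10.7 = 8915.3 kN·m/m
M_D = W·d = 1035·1.93 = 1997.5 kN·m/m
FS = M_R / M_D = 8915.3 / 1997.5 = 4.463

FS = 4.46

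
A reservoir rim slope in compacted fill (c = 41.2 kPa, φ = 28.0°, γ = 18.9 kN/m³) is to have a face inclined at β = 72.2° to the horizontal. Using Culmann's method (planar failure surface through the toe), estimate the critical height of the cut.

H_c = 25.89 m

Culmann's analysis gives the critical failure plane at α_cr = (β + φ)/2 = (72.2 + 28.0)/2 = 50.1°, and the critical height
H_c = (4c/γ) · sinβ cosφ / [1 − cos(β − φ)]
    = (4·41.2/18.9) · sin72.2°·cos28.0° / [1 − cos(44.2°)]
    = 8.720 · 0.9521·0.8829 / [1 − 0.7169]
    = 8.720 · 0.8407 / 0.2831
    = 25.89 m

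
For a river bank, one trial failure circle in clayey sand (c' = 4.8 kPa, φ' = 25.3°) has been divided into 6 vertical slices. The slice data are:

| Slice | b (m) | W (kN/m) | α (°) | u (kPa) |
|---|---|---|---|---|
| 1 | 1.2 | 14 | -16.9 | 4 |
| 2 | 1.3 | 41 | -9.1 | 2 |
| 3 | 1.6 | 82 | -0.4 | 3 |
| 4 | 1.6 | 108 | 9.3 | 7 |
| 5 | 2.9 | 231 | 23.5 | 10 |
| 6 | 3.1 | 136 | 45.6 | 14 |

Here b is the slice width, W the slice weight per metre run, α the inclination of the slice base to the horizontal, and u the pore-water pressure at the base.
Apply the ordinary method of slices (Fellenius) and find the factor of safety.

Ordinary method of slices: FS = Σ[c'·Δl_i + (W_i cosα_i − u_i·Δl_i)·tanφ'] / Σ W_i sinα_i, with Δl_i = b_i / cosα_i.
Slice 1: Δl = 1.2/cos(-16.9°) = 1.254 m; N'_1 = 14·cos(-16.9°) − 4·1.254 = 8.4; c'Δl = 6.02; W sinα = -4.1
Slice 2: Δl = 1.3/cos(-9.1°) = 1.317 m; N'_2 = 41·cos(-9.1°) − 2·1.317 = 37.9; c'Δl = 6.32; W sinα = -6.5
Slice 3: Δl = 1.6/cos(-0.4°) = 1.600 m; N'_3 = 82·cos(-0.4°) − 3·1.600 = 77.2; c'Δl = 7.68; W sinα = -0.6
Slice 4: Δl = 1.6/cos9.3° = 1.621 m; N'_4 = 108·cos9.3° − 7·1.621 = 95.2; c'Δl = 7.78; W sinα = 17.5
Slice 5: Δl = 2.9/cos23.5° = 3.162 m; N'_5 = 231·cos23.5° − 10·3.162 = 180.2; c'Δl = 15.18; W sinα = 92.1
Slice 6: Δl = 3.1/cos45.6° = 4.431 m; N'_6 = 136·cos45.6° − 14·4.431 = 33.1; c'Δl = 21.27; W sinα = 97.2
Σc'Δl = 64.2 kN/m; ΣN' = 432.0 kN/m; ΣW sinα = 195.6 kN/m
Resisting = 64.2 + 432.0·tan25.3° = 64.2 + 204.2 = 268.5 kN/m
FS = 268.5 / 195.6 = 1.372

FS = 1.37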